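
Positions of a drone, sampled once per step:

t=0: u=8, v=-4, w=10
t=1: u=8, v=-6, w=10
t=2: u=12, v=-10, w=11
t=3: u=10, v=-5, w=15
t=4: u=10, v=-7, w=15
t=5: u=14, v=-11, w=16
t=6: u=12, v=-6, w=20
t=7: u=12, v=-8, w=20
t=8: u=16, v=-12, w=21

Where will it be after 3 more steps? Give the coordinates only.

u=18, v=-13, w=26

Step-to-step displacements: (+0, -2, +0), (+4, -4, +1), (-2, +5, +4), (+0, -2, +0), (+4, -4, +1), (-2, +5, +4), (+0, -2, +0), (+4, -4, +1) — a repeating cycle of length 3.
step 9: apply (-2, +5, +4) → u=14, v=-7, w=25
step 10: apply (+0, -2, +0) → u=14, v=-9, w=25
step 11: apply (+4, -4, +1) → u=18, v=-13, w=26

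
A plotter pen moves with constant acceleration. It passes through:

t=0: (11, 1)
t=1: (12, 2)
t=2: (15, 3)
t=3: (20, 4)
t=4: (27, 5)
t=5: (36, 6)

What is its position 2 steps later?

Successive displacements: (+1, +1), (+3, +1), (+5, +1), (+7, +1), (+9, +1) — each changes by (+2, +0).
step 6: (36, 6) + (+11, +1) → (47, 7)
step 7: (47, 7) + (+13, +1) → (60, 8)

(60, 8)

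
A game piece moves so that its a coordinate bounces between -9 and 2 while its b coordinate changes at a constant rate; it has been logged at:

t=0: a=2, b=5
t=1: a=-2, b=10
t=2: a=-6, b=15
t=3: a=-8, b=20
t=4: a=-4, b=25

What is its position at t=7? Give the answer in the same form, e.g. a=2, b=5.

a=-4, b=40

The a coordinate travels 4 per step and bounces off the walls at -9 and 2.
  step 5: -4 → 0
  step 6: 0 → 0
  step 7: 0 → -4
The b coordinate changes by +5 each step: at step 7 it is 40.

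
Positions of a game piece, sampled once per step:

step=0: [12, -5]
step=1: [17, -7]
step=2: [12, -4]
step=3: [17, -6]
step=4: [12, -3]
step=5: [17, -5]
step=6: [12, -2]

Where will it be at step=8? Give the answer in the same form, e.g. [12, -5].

[12, -1]

Step-to-step displacements: [+5, -2], [-5, +3], [+5, -2], [-5, +3], [+5, -2], [-5, +3] — a repeating cycle of length 2.
step 7: apply [+5, -2] → [17, -4]
step 8: apply [-5, +3] → [12, -1]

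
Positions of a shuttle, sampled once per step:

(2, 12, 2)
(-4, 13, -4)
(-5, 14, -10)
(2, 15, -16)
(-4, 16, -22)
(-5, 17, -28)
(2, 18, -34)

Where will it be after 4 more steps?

First: cycles through 2, -4, -5 every 3 steps. Step 10 lands at position 1 of the cycle → -4.
Second: linear, +1 per step → 22 at step 10.
Third: linear, -6 per step → -58 at step 10.

(-4, 22, -58)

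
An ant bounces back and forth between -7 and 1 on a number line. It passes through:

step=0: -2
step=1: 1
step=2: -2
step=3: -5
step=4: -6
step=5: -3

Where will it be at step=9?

-7

The value travels 3 per step and bounces off the walls at -7 and 1.
  step 6: -3 → 0
  step 7: 0 → -1
  step 8: -1 → -4
  step 9: -4 → -7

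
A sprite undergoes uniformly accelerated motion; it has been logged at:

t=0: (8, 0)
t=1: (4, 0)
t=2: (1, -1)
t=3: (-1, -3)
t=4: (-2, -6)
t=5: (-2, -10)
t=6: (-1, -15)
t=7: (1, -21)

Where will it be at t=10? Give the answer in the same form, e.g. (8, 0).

(13, -45)

First differences are (-4, +0), (-3, -1), (-2, -2), (-1, -3), (+0, -4), (+1, -5), (+2, -6); their common second difference is (+1, -1) (constant acceleration).
step 8: (1, -21) + (+3, -7) → (4, -28)
step 9: (4, -28) + (+4, -8) → (8, -36)
step 10: (8, -36) + (+5, -9) → (13, -45)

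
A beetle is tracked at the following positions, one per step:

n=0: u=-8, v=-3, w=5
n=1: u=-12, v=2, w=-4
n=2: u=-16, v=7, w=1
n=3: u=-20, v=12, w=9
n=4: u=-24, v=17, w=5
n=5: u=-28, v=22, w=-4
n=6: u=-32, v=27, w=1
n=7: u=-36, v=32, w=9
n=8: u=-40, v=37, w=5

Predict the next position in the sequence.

u=-44, v=42, w=-4

The u coordinate changes by -4 each step, so at step 9 it is -8 + 9·(-4) = -44.
The v coordinate changes by +5 each step, so at step 9 it is -3 + 9·(5) = 42.
The w coordinate repeats the cycle [5, -4, 1, 9] with period 4; step 9 mod 4 = 1, giving -4.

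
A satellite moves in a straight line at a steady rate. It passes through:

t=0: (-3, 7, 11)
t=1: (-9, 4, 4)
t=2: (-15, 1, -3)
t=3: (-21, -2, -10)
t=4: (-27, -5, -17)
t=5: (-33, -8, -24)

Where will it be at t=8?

(-51, -17, -45)

Constant displacement of (-6, -3, -7) per step.
step 6: (-33, -8, -24) + (-6, -3, -7) → (-39, -11, -31)
step 7: (-39, -11, -31) + (-6, -3, -7) → (-45, -14, -38)
step 8: (-45, -14, -38) + (-6, -3, -7) → (-51, -17, -45)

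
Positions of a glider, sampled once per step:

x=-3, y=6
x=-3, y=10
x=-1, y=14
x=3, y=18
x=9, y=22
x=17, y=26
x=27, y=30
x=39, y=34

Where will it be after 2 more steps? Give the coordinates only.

x=69, y=42

Taking differences between consecutive positions: (+0, +4), (+2, +4), (+4, +4), (+6, +4), (+8, +4), (+10, +4), (+12, +4). These grow by (+2, +0) each step.
step 8: x=39, y=34 + (+14, +4) → x=53, y=38
step 9: x=53, y=38 + (+16, +4) → x=69, y=42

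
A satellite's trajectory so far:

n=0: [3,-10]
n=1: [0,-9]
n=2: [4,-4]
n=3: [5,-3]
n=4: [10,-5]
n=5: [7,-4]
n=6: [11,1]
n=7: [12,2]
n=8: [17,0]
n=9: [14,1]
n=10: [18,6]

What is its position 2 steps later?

Differencing gives [-3,+1], [+4,+5], [+1,+1], [+5,-2], [-3,+1], [+4,+5], [+1,+1], [+5,-2], [-3,+1], [+4,+5]. This is the pattern [-3,+1], [+4,+5], [+1,+1], [+5,-2] repeated.
step 11: apply [+1,+1] → [19,7]
step 12: apply [+5,-2] → [24,5]

[24,5]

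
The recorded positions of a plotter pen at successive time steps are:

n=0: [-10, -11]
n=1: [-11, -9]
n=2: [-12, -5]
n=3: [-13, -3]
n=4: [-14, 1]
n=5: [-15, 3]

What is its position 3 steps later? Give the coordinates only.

[-18, 13]

Step-to-step displacements: [-1, +2], [-1, +4], [-1, +2], [-1, +4], [-1, +2] — a repeating cycle of length 2.
step 6: apply [-1, +4] → [-16, 7]
step 7: apply [-1, +2] → [-17, 9]
step 8: apply [-1, +4] → [-18, 13]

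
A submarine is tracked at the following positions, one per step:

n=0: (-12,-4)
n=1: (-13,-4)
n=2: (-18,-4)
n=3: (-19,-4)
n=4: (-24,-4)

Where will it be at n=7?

(-31,-4)

Differencing gives (-1,+0), (-5,+0), (-1,+0), (-5,+0). This is the pattern (-1,+0), (-5,+0) repeated.
step 5: apply (-1,+0) → (-25,-4)
step 6: apply (-5,+0) → (-30,-4)
step 7: apply (-1,+0) → (-31,-4)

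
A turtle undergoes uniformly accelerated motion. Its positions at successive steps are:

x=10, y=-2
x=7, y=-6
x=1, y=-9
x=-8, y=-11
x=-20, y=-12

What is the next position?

First differences are (-3, -4), (-6, -3), (-9, -2), (-12, -1); their common second difference is (-3, +1) (constant acceleration).
step 5: x=-20, y=-12 + (-15, +0) → x=-35, y=-12

x=-35, y=-12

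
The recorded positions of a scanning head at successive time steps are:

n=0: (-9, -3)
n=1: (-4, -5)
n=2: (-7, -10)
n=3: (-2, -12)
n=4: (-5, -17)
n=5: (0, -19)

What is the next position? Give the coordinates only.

The moves between consecutive positions are (+5, -2), (-3, -5), (+5, -2), (-3, -5), (+5, -2); they repeat the 2-cycle [(+5, -2), (-3, -5)].
step 6: apply (-3, -5) → (-3, -24)

(-3, -24)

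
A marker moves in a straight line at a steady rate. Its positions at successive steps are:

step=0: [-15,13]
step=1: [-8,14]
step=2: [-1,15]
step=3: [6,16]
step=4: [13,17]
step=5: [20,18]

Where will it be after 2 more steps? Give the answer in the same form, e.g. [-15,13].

The position changes by [+7,+1] every step.
step 6: [20,18] + [+7,+1] → [27,19]
step 7: [27,19] + [+7,+1] → [34,20]

[34,20]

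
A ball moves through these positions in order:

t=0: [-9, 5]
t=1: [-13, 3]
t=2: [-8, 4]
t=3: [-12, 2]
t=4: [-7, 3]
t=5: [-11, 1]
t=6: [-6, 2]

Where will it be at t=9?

Step-to-step displacements: [-4, -2], [+5, +1], [-4, -2], [+5, +1], [-4, -2], [+5, +1] — a repeating cycle of length 2.
step 7: apply [-4, -2] → [-10, 0]
step 8: apply [+5, +1] → [-5, 1]
step 9: apply [-4, -2] → [-9, -1]

[-9, -1]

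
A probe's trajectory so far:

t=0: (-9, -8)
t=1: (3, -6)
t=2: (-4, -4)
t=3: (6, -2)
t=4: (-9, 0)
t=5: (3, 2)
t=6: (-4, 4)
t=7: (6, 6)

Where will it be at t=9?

The first coordinate repeats the cycle [-9, 3, -4, 6] with period 4; step 9 mod 4 = 1, giving 3.
The second coordinate changes by +2 each step, so at step 9 it is -8 + 9·(2) = 10.

(3, 10)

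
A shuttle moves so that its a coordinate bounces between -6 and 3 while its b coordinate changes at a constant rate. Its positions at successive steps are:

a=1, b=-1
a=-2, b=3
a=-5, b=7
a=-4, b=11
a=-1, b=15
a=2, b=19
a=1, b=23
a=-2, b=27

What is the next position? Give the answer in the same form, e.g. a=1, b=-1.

The a coordinate travels 3 per step and bounces off the walls at -6 and 3.
  step 8: -2 → -5
The b coordinate changes by +4 each step: at step 8 it is 31.

a=-5, b=31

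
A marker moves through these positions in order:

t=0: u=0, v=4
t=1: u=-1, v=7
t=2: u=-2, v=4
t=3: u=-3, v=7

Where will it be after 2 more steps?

u=-5, v=7

U: linear, -1 per step → -5 at step 5.
V: cycles through 4, 7 every 2 steps. Step 5 lands at position 1 of the cycle → 7.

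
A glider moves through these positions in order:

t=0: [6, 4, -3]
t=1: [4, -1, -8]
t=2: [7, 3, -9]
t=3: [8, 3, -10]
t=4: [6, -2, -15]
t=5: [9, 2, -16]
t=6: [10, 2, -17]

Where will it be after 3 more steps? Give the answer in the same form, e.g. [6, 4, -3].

[12, 1, -24]

The moves between consecutive positions are [-2, -5, -5], [+3, +4, -1], [+1, +0, -1], [-2, -5, -5], [+3, +4, -1], [+1, +0, -1]; they repeat the 3-cycle [[-2, -5, -5], [+3, +4, -1], [+1, +0, -1]].
step 7: apply [-2, -5, -5] → [8, -3, -22]
step 8: apply [+3, +4, -1] → [11, 1, -23]
step 9: apply [+1, +0, -1] → [12, 1, -24]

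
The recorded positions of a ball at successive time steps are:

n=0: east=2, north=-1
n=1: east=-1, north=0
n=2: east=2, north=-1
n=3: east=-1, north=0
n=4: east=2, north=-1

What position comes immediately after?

The jumps are (-3, +1), (+3, -1), (-3, +1), (+3, -1) — a geometric progression with ratio -1.
step 5: east=2, north=-1 + (-3, +1) → east=-1, north=0

east=-1, north=0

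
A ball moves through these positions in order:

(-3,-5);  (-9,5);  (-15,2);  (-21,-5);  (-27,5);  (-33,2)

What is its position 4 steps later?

The first coordinate changes by -6 each step, so at step 9 it is -3 + 9·(-6) = -57.
The second coordinate repeats the cycle [-5, 5, 2] with period 3; step 9 mod 3 = 0, giving -5.

(-57,-5)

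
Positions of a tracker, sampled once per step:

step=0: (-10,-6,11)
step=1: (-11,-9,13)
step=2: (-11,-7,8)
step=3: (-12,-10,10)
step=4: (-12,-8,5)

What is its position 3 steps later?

(-14,-12,4)

Step-to-step displacements: (-1,-3,+2), (+0,+2,-5), (-1,-3,+2), (+0,+2,-5) — a repeating cycle of length 2.
step 5: apply (-1,-3,+2) → (-13,-11,7)
step 6: apply (+0,+2,-5) → (-13,-9,2)
step 7: apply (-1,-3,+2) → (-14,-12,4)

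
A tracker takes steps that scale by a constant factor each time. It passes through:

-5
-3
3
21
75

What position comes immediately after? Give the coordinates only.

237

Consecutive displacements +2, +6, +18, +54 scale by a factor of 3 each step.
step 5: 75 + 162 → 237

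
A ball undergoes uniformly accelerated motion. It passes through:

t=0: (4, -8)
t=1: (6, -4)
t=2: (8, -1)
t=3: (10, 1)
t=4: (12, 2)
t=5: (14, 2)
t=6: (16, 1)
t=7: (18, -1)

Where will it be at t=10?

(24, -13)

Successive displacements: (+2, +4), (+2, +3), (+2, +2), (+2, +1), (+2, +0), (+2, -1), (+2, -2) — each changes by (+0, -1).
step 8: (18, -1) + (+2, -3) → (20, -4)
step 9: (20, -4) + (+2, -4) → (22, -8)
step 10: (22, -8) + (+2, -5) → (24, -13)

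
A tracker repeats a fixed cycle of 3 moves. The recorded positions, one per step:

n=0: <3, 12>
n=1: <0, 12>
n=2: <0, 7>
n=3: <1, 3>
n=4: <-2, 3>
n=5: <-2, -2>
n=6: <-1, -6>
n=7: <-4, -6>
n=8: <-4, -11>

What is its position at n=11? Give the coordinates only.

<-6, -20>

Step-to-step displacements: <-3, +0>, <+0, -5>, <+1, -4>, <-3, +0>, <+0, -5>, <+1, -4>, <-3, +0>, <+0, -5> — a repeating cycle of length 3.
step 9: apply <+1, -4> → <-3, -15>
step 10: apply <-3, +0> → <-6, -15>
step 11: apply <+0, -5> → <-6, -20>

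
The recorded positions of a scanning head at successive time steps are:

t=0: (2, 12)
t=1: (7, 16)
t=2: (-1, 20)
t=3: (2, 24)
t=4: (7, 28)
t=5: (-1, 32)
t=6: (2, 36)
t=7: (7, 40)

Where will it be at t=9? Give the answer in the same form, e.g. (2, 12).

First: cycles through 2, 7, -1 every 3 steps. Step 9 lands at position 0 of the cycle → 2.
Second: linear, +4 per step → 48 at step 9.

(2, 48)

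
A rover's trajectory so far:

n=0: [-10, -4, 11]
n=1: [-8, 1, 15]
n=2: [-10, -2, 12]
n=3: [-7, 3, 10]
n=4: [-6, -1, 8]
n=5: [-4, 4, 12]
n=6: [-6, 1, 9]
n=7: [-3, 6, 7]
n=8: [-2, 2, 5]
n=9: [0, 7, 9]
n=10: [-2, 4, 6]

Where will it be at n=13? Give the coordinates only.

[4, 10, 6]

The moves between consecutive positions are [+2, +5, +4], [-2, -3, -3], [+3, +5, -2], [+1, -4, -2], [+2, +5, +4], [-2, -3, -3], [+3, +5, -2], [+1, -4, -2], [+2, +5, +4], [-2, -3, -3]; they repeat the 4-cycle [[+2, +5, +4], [-2, -3, -3], [+3, +5, -2], [+1, -4, -2]].
step 11: apply [+3, +5, -2] → [1, 9, 4]
step 12: apply [+1, -4, -2] → [2, 5, 2]
step 13: apply [+2, +5, +4] → [4, 10, 6]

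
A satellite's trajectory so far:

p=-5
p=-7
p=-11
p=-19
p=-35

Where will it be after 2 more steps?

Consecutive displacements -2, -4, -8, -16 scale by a factor of 2 each step.
step 5: -35 − 32 → p=-67
step 6: -67 − 64 → p=-131

p=-131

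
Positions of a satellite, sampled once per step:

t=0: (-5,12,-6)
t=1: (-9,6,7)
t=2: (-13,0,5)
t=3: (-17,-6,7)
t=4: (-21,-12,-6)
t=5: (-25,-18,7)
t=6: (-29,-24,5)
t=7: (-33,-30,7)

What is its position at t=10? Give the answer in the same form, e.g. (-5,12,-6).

The first coordinate changes by -4 each step, so at step 10 it is -5 + 10·(-4) = -45.
The second coordinate changes by -6 each step, so at step 10 it is 12 + 10·(-6) = -48.
The third coordinate repeats the cycle [-6, 7, 5, 7] with period 4; step 10 mod 4 = 2, giving 5.

(-45,-48,5)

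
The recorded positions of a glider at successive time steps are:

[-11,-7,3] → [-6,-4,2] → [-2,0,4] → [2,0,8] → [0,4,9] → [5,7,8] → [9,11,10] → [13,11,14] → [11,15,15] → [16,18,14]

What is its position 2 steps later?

The moves between consecutive positions are [+5,+3,-1], [+4,+4,+2], [+4,+0,+4], [-2,+4,+1], [+5,+3,-1], [+4,+4,+2], [+4,+0,+4], [-2,+4,+1], [+5,+3,-1]; they repeat the 4-cycle [[+5,+3,-1], [+4,+4,+2], [+4,+0,+4], [-2,+4,+1]].
step 10: apply [+4,+4,+2] → [20,22,16]
step 11: apply [+4,+0,+4] → [24,22,20]

[24,22,20]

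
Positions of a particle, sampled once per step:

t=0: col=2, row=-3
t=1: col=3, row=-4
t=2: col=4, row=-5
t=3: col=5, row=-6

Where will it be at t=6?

col=8, row=-9

Each step adds (+1,-1) to the position.
step 4: col=5, row=-6 + (+1,-1) → col=6, row=-7
step 5: col=6, row=-7 + (+1,-1) → col=7, row=-8
step 6: col=7, row=-8 + (+1,-1) → col=8, row=-9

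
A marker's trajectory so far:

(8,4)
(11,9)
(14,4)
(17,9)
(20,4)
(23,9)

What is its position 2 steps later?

The first coordinate changes by +3 each step, so at step 7 it is 8 + 7·(3) = 29.
The second coordinate repeats the cycle [4, 9] with period 2; step 7 mod 2 = 1, giving 9.

(29,9)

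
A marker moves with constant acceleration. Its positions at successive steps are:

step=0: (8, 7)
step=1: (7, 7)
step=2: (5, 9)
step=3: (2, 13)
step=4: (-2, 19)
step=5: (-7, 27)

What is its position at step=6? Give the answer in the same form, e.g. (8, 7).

(-13, 37)

Taking differences between consecutive positions: (-1, +0), (-2, +2), (-3, +4), (-4, +6), (-5, +8). These grow by (-1, +2) each step.
step 6: (-7, 27) + (-6, +10) → (-13, 37)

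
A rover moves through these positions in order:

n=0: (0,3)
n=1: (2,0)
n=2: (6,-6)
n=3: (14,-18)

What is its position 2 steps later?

The jumps are (+2,-3), (+4,-6), (+8,-12) — a geometric progression with ratio 2.
step 4: (14,-18) + (+16,-24) → (30,-42)
step 5: (30,-42) + (+32,-48) → (62,-90)

(62,-90)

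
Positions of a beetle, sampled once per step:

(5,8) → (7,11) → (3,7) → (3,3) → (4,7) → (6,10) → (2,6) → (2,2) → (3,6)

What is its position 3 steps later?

(1,1)

Step-to-step displacements: (+2,+3), (-4,-4), (+0,-4), (+1,+4), (+2,+3), (-4,-4), (+0,-4), (+1,+4) — a repeating cycle of length 4.
step 9: apply (+2,+3) → (5,9)
step 10: apply (-4,-4) → (1,5)
step 11: apply (+0,-4) → (1,1)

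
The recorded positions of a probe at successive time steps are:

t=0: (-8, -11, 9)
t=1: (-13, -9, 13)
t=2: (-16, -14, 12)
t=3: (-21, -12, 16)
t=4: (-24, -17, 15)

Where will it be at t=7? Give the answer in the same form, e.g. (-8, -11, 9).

Differencing gives (-5, +2, +4), (-3, -5, -1), (-5, +2, +4), (-3, -5, -1). This is the pattern (-5, +2, +4), (-3, -5, -1) repeated.
step 5: apply (-5, +2, +4) → (-29, -15, 19)
step 6: apply (-3, -5, -1) → (-32, -20, 18)
step 7: apply (-5, +2, +4) → (-37, -18, 22)

(-37, -18, 22)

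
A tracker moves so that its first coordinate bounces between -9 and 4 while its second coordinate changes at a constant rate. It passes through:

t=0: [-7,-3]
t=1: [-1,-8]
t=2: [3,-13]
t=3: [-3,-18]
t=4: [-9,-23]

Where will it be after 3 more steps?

The first coordinate travels 6 per step and bounces off the walls at -9 and 4.
  step 5: -9 → -3
  step 6: -3 → 3
  step 7: 3 → -1
The second coordinate changes by -5 each step: at step 7 it is -38.

[-1,-38]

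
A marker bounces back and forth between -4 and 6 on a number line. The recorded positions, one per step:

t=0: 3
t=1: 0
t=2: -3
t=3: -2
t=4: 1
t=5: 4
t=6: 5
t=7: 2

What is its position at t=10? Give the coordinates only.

-1

The value travels 3 per step and bounces off the walls at -4 and 6.
  step 8: 2 → -1
  step 9: -1 → -4
  step 10: -4 → -1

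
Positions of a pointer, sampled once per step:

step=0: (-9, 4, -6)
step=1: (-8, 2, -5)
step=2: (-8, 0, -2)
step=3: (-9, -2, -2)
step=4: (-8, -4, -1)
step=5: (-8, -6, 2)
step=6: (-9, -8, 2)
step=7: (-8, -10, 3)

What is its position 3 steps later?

(-8, -16, 7)

Step-to-step displacements: (+1, -2, +1), (+0, -2, +3), (-1, -2, +0), (+1, -2, +1), (+0, -2, +3), (-1, -2, +0), (+1, -2, +1) — a repeating cycle of length 3.
step 8: apply (+0, -2, +3) → (-8, -12, 6)
step 9: apply (-1, -2, +0) → (-9, -14, 6)
step 10: apply (+1, -2, +1) → (-8, -16, 7)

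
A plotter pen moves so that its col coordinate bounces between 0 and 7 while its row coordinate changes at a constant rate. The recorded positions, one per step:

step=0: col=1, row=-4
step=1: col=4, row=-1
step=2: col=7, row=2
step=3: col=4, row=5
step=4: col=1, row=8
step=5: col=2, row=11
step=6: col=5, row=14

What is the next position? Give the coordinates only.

The col coordinate reflects between 0 and 7, moving 3 per step.
  step 7: 5 → 6
The row coordinate changes by +3 each step: at step 7 it is 17.

col=6, row=17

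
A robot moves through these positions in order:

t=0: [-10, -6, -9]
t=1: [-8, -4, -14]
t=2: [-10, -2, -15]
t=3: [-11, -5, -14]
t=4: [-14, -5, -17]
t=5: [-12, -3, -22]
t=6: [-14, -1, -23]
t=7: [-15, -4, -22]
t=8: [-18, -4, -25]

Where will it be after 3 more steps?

[-19, -3, -30]

Step-to-step displacements: [+2, +2, -5], [-2, +2, -1], [-1, -3, +1], [-3, +0, -3], [+2, +2, -5], [-2, +2, -1], [-1, -3, +1], [-3, +0, -3] — a repeating cycle of length 4.
step 9: apply [+2, +2, -5] → [-16, -2, -30]
step 10: apply [-2, +2, -1] → [-18, 0, -31]
step 11: apply [-1, -3, +1] → [-19, -3, -30]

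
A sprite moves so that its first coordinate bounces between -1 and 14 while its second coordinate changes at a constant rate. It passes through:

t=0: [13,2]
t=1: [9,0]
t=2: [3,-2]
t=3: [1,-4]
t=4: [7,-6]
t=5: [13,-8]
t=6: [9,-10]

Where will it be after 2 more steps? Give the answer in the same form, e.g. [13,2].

The first coordinate reflects between -1 and 14, moving 6 per step.
  step 7: 9 → 3
  step 8: 3 → 1
The second coordinate changes by -2 each step: at step 8 it is -14.

[1,-14]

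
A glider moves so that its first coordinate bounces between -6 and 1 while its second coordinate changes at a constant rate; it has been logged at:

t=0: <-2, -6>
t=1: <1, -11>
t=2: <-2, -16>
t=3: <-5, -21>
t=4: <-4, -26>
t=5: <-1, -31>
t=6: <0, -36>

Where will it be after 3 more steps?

<-3, -51>

The first coordinate reflects between -6 and 1, moving 3 per step.
  step 7: 0 → -3
  step 8: -3 → -6
  step 9: -6 → -3
The second coordinate changes by -5 each step: at step 9 it is -51.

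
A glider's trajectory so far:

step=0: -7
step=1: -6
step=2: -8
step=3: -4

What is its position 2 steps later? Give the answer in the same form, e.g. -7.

Step-to-step displacements: +1, -2, +4; each is -2× the previous.
step 4: -4 − 8 → -12
step 5: -12 + 16 → 4

4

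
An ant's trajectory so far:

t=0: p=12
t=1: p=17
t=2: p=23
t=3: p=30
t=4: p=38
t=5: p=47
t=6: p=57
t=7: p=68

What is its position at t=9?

p=93

First differences are +5, +6, +7, +8, +9, +10, +11; their common second difference is +1 (constant acceleration).
step 8: 68 + 12 → p=80
step 9: 80 + 13 → p=93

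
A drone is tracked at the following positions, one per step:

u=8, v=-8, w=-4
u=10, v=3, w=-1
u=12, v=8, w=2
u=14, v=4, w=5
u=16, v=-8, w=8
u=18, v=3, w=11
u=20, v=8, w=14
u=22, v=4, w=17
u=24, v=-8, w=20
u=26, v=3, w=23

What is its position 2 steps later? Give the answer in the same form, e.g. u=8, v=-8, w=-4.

u=30, v=4, w=29

The u coordinate changes by +2 each step, so at step 11 it is 8 + 11·(2) = 30.
The v coordinate repeats the cycle [-8, 3, 8, 4] with period 4; step 11 mod 4 = 3, giving 4.
The w coordinate changes by +3 each step, so at step 11 it is -4 + 11·(3) = 29.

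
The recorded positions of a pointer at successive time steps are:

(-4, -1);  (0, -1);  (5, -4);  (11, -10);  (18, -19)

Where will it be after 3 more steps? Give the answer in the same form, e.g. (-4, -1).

(45, -64)

Successive displacements: (+4, +0), (+5, -3), (+6, -6), (+7, -9) — each changes by (+1, -3).
step 5: (18, -19) + (+8, -12) → (26, -31)
step 6: (26, -31) + (+9, -15) → (35, -46)
step 7: (35, -46) + (+10, -18) → (45, -64)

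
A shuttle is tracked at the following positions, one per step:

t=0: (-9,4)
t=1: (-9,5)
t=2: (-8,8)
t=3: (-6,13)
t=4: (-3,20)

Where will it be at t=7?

Taking differences between consecutive positions: (+0,+1), (+1,+3), (+2,+5), (+3,+7). These grow by (+1,+2) each step.
step 5: (-3,20) + (+4,+9) → (1,29)
step 6: (1,29) + (+5,+11) → (6,40)
step 7: (6,40) + (+6,+13) → (12,53)

(12,53)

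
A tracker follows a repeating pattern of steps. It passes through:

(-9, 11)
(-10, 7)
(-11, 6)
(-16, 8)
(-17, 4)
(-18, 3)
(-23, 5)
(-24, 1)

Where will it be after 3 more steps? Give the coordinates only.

(-31, -2)

The moves between consecutive positions are (-1, -4), (-1, -1), (-5, +2), (-1, -4), (-1, -1), (-5, +2), (-1, -4); they repeat the 3-cycle [(-1, -4), (-1, -1), (-5, +2)].
step 8: apply (-1, -1) → (-25, 0)
step 9: apply (-5, +2) → (-30, 2)
step 10: apply (-1, -4) → (-31, -2)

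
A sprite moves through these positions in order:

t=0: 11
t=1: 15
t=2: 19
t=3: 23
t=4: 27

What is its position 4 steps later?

The position changes by +4 every step.
step 5: 27 + 4 → 31
step 6: 31 + 4 → 35
step 7: 35 + 4 → 39
step 8: 39 + 4 → 43

43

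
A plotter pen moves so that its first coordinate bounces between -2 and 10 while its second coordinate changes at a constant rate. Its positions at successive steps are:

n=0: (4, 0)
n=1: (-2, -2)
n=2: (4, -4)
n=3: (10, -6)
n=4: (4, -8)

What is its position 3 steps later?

The first coordinate travels 6 per step and bounces off the walls at -2 and 10.
  step 5: 4 → -2
  step 6: -2 → 4
  step 7: 4 → 10
The second coordinate changes by -2 each step: at step 7 it is -14.

(10, -14)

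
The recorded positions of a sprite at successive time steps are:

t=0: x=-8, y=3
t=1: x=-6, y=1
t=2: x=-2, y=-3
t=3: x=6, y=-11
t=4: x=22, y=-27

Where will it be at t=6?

Consecutive displacements (+2,-2), (+4,-4), (+8,-8), (+16,-16) scale by a factor of 2 each step.
step 5: x=22, y=-27 + (+32,-32) → x=54, y=-59
step 6: x=54, y=-59 + (+64,-64) → x=118, y=-123

x=118, y=-123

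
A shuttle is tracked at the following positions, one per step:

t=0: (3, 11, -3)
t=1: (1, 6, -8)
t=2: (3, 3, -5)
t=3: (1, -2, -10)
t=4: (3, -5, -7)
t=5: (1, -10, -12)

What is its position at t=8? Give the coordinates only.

(3, -21, -11)

Step-to-step displacements: (-2, -5, -5), (+2, -3, +3), (-2, -5, -5), (+2, -3, +3), (-2, -5, -5) — a repeating cycle of length 2.
step 6: apply (+2, -3, +3) → (3, -13, -9)
step 7: apply (-2, -5, -5) → (1, -18, -14)
step 8: apply (+2, -3, +3) → (3, -21, -11)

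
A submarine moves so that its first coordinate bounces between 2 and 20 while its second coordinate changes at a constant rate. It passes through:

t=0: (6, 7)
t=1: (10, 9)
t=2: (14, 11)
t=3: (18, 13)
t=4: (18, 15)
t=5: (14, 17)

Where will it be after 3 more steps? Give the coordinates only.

(2, 23)

The first coordinate reflects between 2 and 20, moving 4 per step.
  step 6: 14 → 10
  step 7: 10 → 6
  step 8: 6 → 2
The second coordinate changes by +2 each step: at step 8 it is 23.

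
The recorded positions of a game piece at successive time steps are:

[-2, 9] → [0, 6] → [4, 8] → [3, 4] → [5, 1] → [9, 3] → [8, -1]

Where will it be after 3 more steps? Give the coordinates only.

[13, -6]

Step-to-step displacements: [+2, -3], [+4, +2], [-1, -4], [+2, -3], [+4, +2], [-1, -4] — a repeating cycle of length 3.
step 7: apply [+2, -3] → [10, -4]
step 8: apply [+4, +2] → [14, -2]
step 9: apply [-1, -4] → [13, -6]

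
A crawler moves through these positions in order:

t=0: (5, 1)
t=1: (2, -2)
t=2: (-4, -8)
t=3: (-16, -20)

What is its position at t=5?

Step-to-step displacements: (-3, -3), (-6, -6), (-12, -12); each is 2× the previous.
step 4: (-16, -20) + (-24, -24) → (-40, -44)
step 5: (-40, -44) + (-48, -48) → (-88, -92)

(-88, -92)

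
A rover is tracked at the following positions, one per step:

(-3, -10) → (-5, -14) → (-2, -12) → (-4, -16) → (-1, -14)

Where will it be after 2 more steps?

The moves between consecutive positions are (-2, -4), (+3, +2), (-2, -4), (+3, +2); they repeat the 2-cycle [(-2, -4), (+3, +2)].
step 5: apply (-2, -4) → (-3, -18)
step 6: apply (+3, +2) → (0, -16)

(0, -16)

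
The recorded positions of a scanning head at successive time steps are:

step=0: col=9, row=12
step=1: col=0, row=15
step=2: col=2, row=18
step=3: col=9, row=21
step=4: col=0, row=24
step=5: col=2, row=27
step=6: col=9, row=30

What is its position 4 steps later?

The col coordinate repeats the cycle [9, 0, 2] with period 3; step 10 mod 3 = 1, giving 0.
The row coordinate changes by +3 each step, so at step 10 it is 12 + 10·(3) = 42.

col=0, row=42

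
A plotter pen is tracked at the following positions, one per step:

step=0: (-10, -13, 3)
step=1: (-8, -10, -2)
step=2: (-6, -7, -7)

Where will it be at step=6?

(2, 5, -27)

The position changes by (+2, +3, -5) every step.
step 3: (-6, -7, -7) + (+2, +3, -5) → (-4, -4, -12)
step 4: (-4, -4, -12) + (+2, +3, -5) → (-2, -1, -17)
step 5: (-2, -1, -17) + (+2, +3, -5) → (0, 2, -22)
step 6: (0, 2, -22) + (+2, +3, -5) → (2, 5, -27)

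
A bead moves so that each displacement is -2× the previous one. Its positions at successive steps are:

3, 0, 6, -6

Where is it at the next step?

18

The jumps are -3, +6, -12 — a geometric progression with ratio -2.
step 4: -6 + 24 → 18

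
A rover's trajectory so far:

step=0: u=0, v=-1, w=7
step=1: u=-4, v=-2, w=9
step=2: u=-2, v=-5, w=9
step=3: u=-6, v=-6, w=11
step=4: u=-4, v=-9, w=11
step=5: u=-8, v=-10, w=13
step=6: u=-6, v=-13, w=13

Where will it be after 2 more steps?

u=-8, v=-17, w=15

Step-to-step displacements: (-4, -1, +2), (+2, -3, +0), (-4, -1, +2), (+2, -3, +0), (-4, -1, +2), (+2, -3, +0) — a repeating cycle of length 2.
step 7: apply (-4, -1, +2) → u=-10, v=-14, w=15
step 8: apply (+2, -3, +0) → u=-8, v=-17, w=15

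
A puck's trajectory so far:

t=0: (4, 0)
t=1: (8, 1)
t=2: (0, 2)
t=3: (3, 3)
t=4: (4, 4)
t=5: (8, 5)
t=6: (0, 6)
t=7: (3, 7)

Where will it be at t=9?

(8, 9)

The first coordinate repeats the cycle [4, 8, 0, 3] with period 4; step 9 mod 4 = 1, giving 8.
The second coordinate changes by +1 each step, so at step 9 it is 0 + 9·(1) = 9.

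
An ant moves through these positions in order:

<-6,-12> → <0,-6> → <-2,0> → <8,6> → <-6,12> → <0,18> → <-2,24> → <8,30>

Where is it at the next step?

The first coordinate repeats the cycle [-6, 0, -2, 8] with period 4; step 8 mod 4 = 0, giving -6.
The second coordinate changes by +6 each step, so at step 8 it is -12 + 8·(6) = 36.

<-6,36>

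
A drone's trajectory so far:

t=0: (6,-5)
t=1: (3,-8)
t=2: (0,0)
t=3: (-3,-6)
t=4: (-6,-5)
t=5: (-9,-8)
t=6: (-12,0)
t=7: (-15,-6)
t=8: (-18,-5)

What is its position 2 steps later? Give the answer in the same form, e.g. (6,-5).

(-24,0)

The first coordinate changes by -3 each step, so at step 10 it is 6 + 10·(-3) = -24.
The second coordinate repeats the cycle [-5, -8, 0, -6] with period 4; step 10 mod 4 = 2, giving 0.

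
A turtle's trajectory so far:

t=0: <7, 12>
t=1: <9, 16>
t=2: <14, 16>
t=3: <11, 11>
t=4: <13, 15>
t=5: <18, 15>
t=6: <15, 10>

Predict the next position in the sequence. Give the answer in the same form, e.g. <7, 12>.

<17, 14>

The moves between consecutive positions are <+2, +4>, <+5, +0>, <-3, -5>, <+2, +4>, <+5, +0>, <-3, -5>; they repeat the 3-cycle [<+2, +4>, <+5, +0>, <-3, -5>].
step 7: apply <+2, +4> → <17, 14>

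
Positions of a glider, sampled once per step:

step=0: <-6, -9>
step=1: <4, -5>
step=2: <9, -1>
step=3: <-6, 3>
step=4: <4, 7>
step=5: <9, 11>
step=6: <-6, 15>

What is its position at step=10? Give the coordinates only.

The first coordinate repeats the cycle [-6, 4, 9] with period 3; step 10 mod 3 = 1, giving 4.
The second coordinate changes by +4 each step, so at step 10 it is -9 + 10·(4) = 31.

<4, 31>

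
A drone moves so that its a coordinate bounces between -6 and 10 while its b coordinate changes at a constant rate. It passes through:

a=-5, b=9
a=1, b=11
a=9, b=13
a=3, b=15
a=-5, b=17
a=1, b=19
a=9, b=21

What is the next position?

a=3, b=23

The a coordinate reflects between -6 and 10, moving 8 per step.
  step 7: 9 → 3
The b coordinate changes by +2 each step: at step 7 it is 23.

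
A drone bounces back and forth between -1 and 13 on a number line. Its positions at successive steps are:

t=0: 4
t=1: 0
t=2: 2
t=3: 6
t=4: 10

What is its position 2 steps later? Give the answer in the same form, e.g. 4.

The value reflects between -1 and 13, moving 4 per step.
  step 5: 10 → 12
  step 6: 12 → 8

8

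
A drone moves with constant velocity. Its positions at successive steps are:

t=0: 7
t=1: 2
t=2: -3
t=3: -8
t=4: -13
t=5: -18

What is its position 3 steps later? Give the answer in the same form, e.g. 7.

Each step adds -5 to the position.
step 6: -18 − 5 → -23
step 7: -23 − 5 → -28
step 8: -28 − 5 → -33

-33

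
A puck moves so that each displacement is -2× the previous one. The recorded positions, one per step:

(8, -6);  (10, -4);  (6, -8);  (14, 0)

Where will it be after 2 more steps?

Step-to-step displacements: (+2, +2), (-4, -4), (+8, +8); each is -2× the previous.
step 4: (14, 0) + (-16, -16) → (-2, -16)
step 5: (-2, -16) + (+32, +32) → (30, 16)

(30, 16)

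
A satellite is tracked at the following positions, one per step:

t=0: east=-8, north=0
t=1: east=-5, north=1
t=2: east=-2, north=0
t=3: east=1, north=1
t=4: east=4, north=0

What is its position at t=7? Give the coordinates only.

East: linear, +3 per step → 13 at step 7.
North: cycles through 0, 1 every 2 steps. Step 7 lands at position 1 of the cycle → 1.

east=13, north=1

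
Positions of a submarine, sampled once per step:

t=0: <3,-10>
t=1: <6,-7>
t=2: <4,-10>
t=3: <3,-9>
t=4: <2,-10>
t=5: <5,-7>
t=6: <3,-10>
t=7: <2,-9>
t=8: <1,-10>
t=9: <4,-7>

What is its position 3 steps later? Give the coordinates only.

<0,-10>

Differencing gives <+3,+3>, <-2,-3>, <-1,+1>, <-1,-1>, <+3,+3>, <-2,-3>, <-1,+1>, <-1,-1>, <+3,+3>. This is the pattern <+3,+3>, <-2,-3>, <-1,+1>, <-1,-1> repeated.
step 10: apply <-2,-3> → <2,-10>
step 11: apply <-1,+1> → <1,-9>
step 12: apply <-1,-1> → <0,-10>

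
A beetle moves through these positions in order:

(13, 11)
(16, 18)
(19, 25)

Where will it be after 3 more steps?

(28, 46)

The position changes by (+3, +7) every step.
step 3: (19, 25) + (+3, +7) → (22, 32)
step 4: (22, 32) + (+3, +7) → (25, 39)
step 5: (25, 39) + (+3, +7) → (28, 46)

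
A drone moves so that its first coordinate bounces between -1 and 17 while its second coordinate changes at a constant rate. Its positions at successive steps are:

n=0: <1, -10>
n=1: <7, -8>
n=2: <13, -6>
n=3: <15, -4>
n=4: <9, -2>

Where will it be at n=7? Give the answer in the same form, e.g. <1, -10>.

The first coordinate travels 6 per step and bounces off the walls at -1 and 17.
  step 5: 9 → 3
  step 6: 3 → 1
  step 7: 1 → 7
The second coordinate changes by +2 each step: at step 7 it is 4.

<7, 4>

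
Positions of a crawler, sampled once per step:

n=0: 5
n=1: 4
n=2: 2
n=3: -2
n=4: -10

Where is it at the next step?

-26

The jumps are -1, -2, -4, -8 — a geometric progression with ratio 2.
step 5: -10 − 16 → -26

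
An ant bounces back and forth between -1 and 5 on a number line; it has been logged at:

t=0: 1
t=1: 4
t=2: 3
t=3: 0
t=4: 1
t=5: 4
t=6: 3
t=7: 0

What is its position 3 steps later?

3

The value travels 3 per step and bounces off the walls at -1 and 5.
  step 8: 0 → 1
  step 9: 1 → 4
  step 10: 4 → 3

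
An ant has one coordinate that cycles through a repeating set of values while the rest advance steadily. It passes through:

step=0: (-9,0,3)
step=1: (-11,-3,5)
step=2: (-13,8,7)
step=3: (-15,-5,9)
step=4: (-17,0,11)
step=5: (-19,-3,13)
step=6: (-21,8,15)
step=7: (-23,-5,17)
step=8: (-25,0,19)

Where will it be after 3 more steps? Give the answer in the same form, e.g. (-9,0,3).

(-31,-5,25)

First: linear, -2 per step → -31 at step 11.
Second: cycles through 0, -3, 8, -5 every 4 steps. Step 11 lands at position 3 of the cycle → -5.
Third: linear, +2 per step → 25 at step 11.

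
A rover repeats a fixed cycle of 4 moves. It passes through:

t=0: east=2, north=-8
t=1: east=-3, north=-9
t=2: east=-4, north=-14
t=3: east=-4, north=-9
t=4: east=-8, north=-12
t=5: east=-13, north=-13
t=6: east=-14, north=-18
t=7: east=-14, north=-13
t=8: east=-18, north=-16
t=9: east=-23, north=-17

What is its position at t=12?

east=-28, north=-20

The moves between consecutive positions are (-5, -1), (-1, -5), (+0, +5), (-4, -3), (-5, -1), (-1, -5), (+0, +5), (-4, -3), (-5, -1); they repeat the 4-cycle [(-5, -1), (-1, -5), (+0, +5), (-4, -3)].
step 10: apply (-1, -5) → east=-24, north=-22
step 11: apply (+0, +5) → east=-24, north=-17
step 12: apply (-4, -3) → east=-28, north=-20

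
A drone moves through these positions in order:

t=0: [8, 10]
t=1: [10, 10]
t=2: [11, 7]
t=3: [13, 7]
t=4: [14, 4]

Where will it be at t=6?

[17, 1]

Step-to-step displacements: [+2, +0], [+1, -3], [+2, +0], [+1, -3] — a repeating cycle of length 2.
step 5: apply [+2, +0] → [16, 4]
step 6: apply [+1, -3] → [17, 1]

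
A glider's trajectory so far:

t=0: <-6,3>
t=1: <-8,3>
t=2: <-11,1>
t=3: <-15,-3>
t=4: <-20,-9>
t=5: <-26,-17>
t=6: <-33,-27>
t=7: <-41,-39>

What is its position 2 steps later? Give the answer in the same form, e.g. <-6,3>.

Successive displacements: <-2,+0>, <-3,-2>, <-4,-4>, <-5,-6>, <-6,-8>, <-7,-10>, <-8,-12> — each changes by <-1,-2>.
step 8: <-41,-39> + <-9,-14> → <-50,-53>
step 9: <-50,-53> + <-10,-16> → <-60,-69>

<-60,-69>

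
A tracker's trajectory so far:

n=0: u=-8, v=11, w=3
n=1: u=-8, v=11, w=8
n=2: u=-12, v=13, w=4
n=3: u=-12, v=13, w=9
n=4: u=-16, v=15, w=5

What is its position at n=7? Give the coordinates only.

Differencing gives (+0,+0,+5), (-4,+2,-4), (+0,+0,+5), (-4,+2,-4). This is the pattern (+0,+0,+5), (-4,+2,-4) repeated.
step 5: apply (+0,+0,+5) → u=-16, v=15, w=10
step 6: apply (-4,+2,-4) → u=-20, v=17, w=6
step 7: apply (+0,+0,+5) → u=-20, v=17, w=11

u=-20, v=17, w=11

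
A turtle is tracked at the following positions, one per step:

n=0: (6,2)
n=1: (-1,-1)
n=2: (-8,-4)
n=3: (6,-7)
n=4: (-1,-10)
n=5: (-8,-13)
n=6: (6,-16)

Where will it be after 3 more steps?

(6,-25)

First: cycles through 6, -1, -8 every 3 steps. Step 9 lands at position 0 of the cycle → 6.
Second: linear, -3 per step → -25 at step 9.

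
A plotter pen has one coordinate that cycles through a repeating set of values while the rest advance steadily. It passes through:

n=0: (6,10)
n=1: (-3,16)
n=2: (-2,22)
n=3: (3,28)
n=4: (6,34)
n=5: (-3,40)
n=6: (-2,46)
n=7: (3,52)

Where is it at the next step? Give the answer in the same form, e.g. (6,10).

The first coordinate repeats the cycle [6, -3, -2, 3] with period 4; step 8 mod 4 = 0, giving 6.
The second coordinate changes by +6 each step, so at step 8 it is 10 + 8·(6) = 58.

(6,58)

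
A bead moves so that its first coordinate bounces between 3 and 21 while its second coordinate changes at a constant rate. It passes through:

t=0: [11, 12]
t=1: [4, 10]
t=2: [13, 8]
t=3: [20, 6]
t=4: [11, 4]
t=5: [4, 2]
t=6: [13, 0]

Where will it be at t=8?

[11, -4]

The first coordinate travels 9 per step and bounces off the walls at 3 and 21.
  step 7: 13 → 20
  step 8: 20 → 11
The second coordinate changes by -2 each step: at step 8 it is -4.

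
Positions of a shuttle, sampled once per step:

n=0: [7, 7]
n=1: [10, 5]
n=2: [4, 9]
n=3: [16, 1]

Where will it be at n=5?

The jumps are [+3, -2], [-6, +4], [+12, -8] — a geometric progression with ratio -2.
step 4: [16, 1] + [-24, +16] → [-8, 17]
step 5: [-8, 17] + [+48, -32] → [40, -15]

[40, -15]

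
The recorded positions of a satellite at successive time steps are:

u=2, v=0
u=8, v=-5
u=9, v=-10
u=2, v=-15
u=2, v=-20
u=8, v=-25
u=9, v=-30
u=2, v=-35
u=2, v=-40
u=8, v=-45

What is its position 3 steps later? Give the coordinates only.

The u coordinate repeats the cycle [2, 8, 9, 2] with period 4; step 12 mod 4 = 0, giving 2.
The v coordinate changes by -5 each step, so at step 12 it is 0 + 12·(-5) = -60.

u=2, v=-60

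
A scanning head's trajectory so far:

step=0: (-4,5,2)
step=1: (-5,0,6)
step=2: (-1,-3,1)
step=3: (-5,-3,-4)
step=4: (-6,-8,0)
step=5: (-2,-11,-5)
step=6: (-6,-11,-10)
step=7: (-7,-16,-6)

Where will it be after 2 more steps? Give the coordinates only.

Step-to-step displacements: (-1,-5,+4), (+4,-3,-5), (-4,+0,-5), (-1,-5,+4), (+4,-3,-5), (-4,+0,-5), (-1,-5,+4) — a repeating cycle of length 3.
step 8: apply (+4,-3,-5) → (-3,-19,-11)
step 9: apply (-4,+0,-5) → (-7,-19,-16)

(-7,-19,-16)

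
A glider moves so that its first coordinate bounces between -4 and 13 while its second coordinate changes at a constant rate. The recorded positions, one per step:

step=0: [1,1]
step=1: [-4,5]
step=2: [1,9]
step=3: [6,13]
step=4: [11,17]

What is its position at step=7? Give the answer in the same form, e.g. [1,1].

[0,29]

The first coordinate travels 5 per step and bounces off the walls at -4 and 13.
  step 5: 11 → 10
  step 6: 10 → 5
  step 7: 5 → 0
The second coordinate changes by +4 each step: at step 7 it is 29.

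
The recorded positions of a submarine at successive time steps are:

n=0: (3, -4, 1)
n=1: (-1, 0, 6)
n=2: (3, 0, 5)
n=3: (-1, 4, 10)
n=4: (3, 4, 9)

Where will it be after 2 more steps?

(3, 8, 13)

Differencing gives (-4, +4, +5), (+4, +0, -1), (-4, +4, +5), (+4, +0, -1). This is the pattern (-4, +4, +5), (+4, +0, -1) repeated.
step 5: apply (-4, +4, +5) → (-1, 8, 14)
step 6: apply (+4, +0, -1) → (3, 8, 13)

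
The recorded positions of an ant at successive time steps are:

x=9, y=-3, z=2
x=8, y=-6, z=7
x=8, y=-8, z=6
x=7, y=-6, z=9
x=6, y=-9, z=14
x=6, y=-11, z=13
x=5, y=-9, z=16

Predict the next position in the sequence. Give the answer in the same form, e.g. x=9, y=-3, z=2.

x=4, y=-12, z=21

Step-to-step displacements: (-1, -3, +5), (+0, -2, -1), (-1, +2, +3), (-1, -3, +5), (+0, -2, -1), (-1, +2, +3) — a repeating cycle of length 3.
step 7: apply (-1, -3, +5) → x=4, y=-12, z=21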